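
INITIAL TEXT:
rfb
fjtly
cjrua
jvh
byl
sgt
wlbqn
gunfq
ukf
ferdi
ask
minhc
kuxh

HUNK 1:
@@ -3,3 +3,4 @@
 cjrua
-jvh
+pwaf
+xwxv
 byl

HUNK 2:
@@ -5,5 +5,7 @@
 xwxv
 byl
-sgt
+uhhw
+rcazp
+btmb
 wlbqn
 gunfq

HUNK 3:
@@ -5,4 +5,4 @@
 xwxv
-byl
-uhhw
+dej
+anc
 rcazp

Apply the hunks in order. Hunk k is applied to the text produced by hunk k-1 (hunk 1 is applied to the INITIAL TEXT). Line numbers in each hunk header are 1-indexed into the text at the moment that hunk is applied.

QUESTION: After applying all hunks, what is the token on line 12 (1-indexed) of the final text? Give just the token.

Answer: ukf

Derivation:
Hunk 1: at line 3 remove [jvh] add [pwaf,xwxv] -> 14 lines: rfb fjtly cjrua pwaf xwxv byl sgt wlbqn gunfq ukf ferdi ask minhc kuxh
Hunk 2: at line 5 remove [sgt] add [uhhw,rcazp,btmb] -> 16 lines: rfb fjtly cjrua pwaf xwxv byl uhhw rcazp btmb wlbqn gunfq ukf ferdi ask minhc kuxh
Hunk 3: at line 5 remove [byl,uhhw] add [dej,anc] -> 16 lines: rfb fjtly cjrua pwaf xwxv dej anc rcazp btmb wlbqn gunfq ukf ferdi ask minhc kuxh
Final line 12: ukf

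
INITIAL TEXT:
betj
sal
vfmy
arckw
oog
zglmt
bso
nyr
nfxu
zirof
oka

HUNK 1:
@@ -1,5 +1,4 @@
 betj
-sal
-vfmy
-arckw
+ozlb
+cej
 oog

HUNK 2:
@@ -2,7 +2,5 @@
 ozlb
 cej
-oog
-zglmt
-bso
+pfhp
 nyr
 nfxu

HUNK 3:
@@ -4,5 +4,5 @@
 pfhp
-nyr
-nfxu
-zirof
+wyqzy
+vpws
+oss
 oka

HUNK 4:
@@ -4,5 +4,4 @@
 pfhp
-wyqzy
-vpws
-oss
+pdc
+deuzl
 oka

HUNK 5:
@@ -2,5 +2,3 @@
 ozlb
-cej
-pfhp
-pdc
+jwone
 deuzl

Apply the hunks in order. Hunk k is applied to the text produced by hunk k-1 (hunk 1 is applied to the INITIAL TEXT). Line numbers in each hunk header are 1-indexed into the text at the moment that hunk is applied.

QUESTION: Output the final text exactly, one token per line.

Answer: betj
ozlb
jwone
deuzl
oka

Derivation:
Hunk 1: at line 1 remove [sal,vfmy,arckw] add [ozlb,cej] -> 10 lines: betj ozlb cej oog zglmt bso nyr nfxu zirof oka
Hunk 2: at line 2 remove [oog,zglmt,bso] add [pfhp] -> 8 lines: betj ozlb cej pfhp nyr nfxu zirof oka
Hunk 3: at line 4 remove [nyr,nfxu,zirof] add [wyqzy,vpws,oss] -> 8 lines: betj ozlb cej pfhp wyqzy vpws oss oka
Hunk 4: at line 4 remove [wyqzy,vpws,oss] add [pdc,deuzl] -> 7 lines: betj ozlb cej pfhp pdc deuzl oka
Hunk 5: at line 2 remove [cej,pfhp,pdc] add [jwone] -> 5 lines: betj ozlb jwone deuzl oka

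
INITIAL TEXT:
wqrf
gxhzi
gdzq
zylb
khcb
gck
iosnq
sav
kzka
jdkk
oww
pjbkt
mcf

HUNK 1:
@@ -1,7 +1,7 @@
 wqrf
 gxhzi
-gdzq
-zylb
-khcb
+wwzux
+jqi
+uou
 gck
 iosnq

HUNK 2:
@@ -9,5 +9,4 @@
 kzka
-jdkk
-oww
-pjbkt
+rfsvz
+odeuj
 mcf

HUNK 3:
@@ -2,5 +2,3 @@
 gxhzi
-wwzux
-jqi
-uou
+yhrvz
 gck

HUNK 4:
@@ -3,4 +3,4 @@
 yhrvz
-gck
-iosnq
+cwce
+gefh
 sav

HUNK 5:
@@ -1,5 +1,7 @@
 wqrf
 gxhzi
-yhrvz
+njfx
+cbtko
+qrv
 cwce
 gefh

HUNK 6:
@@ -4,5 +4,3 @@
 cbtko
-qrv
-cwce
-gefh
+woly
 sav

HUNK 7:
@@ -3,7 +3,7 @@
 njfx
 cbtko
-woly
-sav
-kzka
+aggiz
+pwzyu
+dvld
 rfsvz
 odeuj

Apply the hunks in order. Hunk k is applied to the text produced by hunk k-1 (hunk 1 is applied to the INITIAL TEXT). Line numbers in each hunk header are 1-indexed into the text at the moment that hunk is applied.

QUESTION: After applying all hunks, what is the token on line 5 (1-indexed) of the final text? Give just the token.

Hunk 1: at line 1 remove [gdzq,zylb,khcb] add [wwzux,jqi,uou] -> 13 lines: wqrf gxhzi wwzux jqi uou gck iosnq sav kzka jdkk oww pjbkt mcf
Hunk 2: at line 9 remove [jdkk,oww,pjbkt] add [rfsvz,odeuj] -> 12 lines: wqrf gxhzi wwzux jqi uou gck iosnq sav kzka rfsvz odeuj mcf
Hunk 3: at line 2 remove [wwzux,jqi,uou] add [yhrvz] -> 10 lines: wqrf gxhzi yhrvz gck iosnq sav kzka rfsvz odeuj mcf
Hunk 4: at line 3 remove [gck,iosnq] add [cwce,gefh] -> 10 lines: wqrf gxhzi yhrvz cwce gefh sav kzka rfsvz odeuj mcf
Hunk 5: at line 1 remove [yhrvz] add [njfx,cbtko,qrv] -> 12 lines: wqrf gxhzi njfx cbtko qrv cwce gefh sav kzka rfsvz odeuj mcf
Hunk 6: at line 4 remove [qrv,cwce,gefh] add [woly] -> 10 lines: wqrf gxhzi njfx cbtko woly sav kzka rfsvz odeuj mcf
Hunk 7: at line 3 remove [woly,sav,kzka] add [aggiz,pwzyu,dvld] -> 10 lines: wqrf gxhzi njfx cbtko aggiz pwzyu dvld rfsvz odeuj mcf
Final line 5: aggiz

Answer: aggiz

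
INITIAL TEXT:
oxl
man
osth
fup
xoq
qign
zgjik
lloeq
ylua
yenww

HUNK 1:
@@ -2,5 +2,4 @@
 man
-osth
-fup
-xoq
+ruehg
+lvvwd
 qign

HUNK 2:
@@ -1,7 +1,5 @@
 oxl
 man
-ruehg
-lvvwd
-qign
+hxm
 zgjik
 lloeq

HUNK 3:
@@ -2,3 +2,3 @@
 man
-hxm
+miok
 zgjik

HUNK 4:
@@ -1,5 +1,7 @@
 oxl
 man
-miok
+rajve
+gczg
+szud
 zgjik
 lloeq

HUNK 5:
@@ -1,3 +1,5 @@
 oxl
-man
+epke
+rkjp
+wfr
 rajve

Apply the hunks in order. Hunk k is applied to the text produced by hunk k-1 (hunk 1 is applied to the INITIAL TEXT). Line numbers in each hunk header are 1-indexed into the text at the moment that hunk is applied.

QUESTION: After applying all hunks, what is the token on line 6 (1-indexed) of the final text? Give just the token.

Answer: gczg

Derivation:
Hunk 1: at line 2 remove [osth,fup,xoq] add [ruehg,lvvwd] -> 9 lines: oxl man ruehg lvvwd qign zgjik lloeq ylua yenww
Hunk 2: at line 1 remove [ruehg,lvvwd,qign] add [hxm] -> 7 lines: oxl man hxm zgjik lloeq ylua yenww
Hunk 3: at line 2 remove [hxm] add [miok] -> 7 lines: oxl man miok zgjik lloeq ylua yenww
Hunk 4: at line 1 remove [miok] add [rajve,gczg,szud] -> 9 lines: oxl man rajve gczg szud zgjik lloeq ylua yenww
Hunk 5: at line 1 remove [man] add [epke,rkjp,wfr] -> 11 lines: oxl epke rkjp wfr rajve gczg szud zgjik lloeq ylua yenww
Final line 6: gczg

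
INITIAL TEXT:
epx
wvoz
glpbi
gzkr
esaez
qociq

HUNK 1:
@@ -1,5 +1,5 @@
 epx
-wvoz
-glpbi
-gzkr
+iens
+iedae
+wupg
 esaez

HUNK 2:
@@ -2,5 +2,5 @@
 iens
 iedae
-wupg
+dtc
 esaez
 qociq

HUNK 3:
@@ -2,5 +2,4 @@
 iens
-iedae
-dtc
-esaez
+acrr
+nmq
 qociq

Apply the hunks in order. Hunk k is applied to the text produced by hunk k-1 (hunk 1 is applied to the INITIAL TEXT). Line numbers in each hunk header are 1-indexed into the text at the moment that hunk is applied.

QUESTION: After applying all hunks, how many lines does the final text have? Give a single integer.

Hunk 1: at line 1 remove [wvoz,glpbi,gzkr] add [iens,iedae,wupg] -> 6 lines: epx iens iedae wupg esaez qociq
Hunk 2: at line 2 remove [wupg] add [dtc] -> 6 lines: epx iens iedae dtc esaez qociq
Hunk 3: at line 2 remove [iedae,dtc,esaez] add [acrr,nmq] -> 5 lines: epx iens acrr nmq qociq
Final line count: 5

Answer: 5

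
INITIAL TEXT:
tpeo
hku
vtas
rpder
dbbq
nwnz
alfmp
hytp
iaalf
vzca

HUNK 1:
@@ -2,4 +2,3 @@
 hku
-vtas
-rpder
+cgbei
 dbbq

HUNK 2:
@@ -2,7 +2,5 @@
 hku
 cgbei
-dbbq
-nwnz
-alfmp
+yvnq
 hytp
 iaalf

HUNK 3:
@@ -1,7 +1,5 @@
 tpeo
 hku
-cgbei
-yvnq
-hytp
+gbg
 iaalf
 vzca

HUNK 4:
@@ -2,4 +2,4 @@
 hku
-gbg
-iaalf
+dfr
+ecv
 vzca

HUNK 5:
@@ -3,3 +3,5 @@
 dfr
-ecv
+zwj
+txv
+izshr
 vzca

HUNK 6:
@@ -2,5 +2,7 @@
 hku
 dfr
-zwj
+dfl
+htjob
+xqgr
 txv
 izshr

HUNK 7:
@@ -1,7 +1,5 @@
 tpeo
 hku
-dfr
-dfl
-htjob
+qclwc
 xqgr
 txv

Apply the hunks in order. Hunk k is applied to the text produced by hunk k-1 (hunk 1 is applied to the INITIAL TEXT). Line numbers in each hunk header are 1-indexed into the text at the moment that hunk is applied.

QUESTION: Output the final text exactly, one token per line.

Hunk 1: at line 2 remove [vtas,rpder] add [cgbei] -> 9 lines: tpeo hku cgbei dbbq nwnz alfmp hytp iaalf vzca
Hunk 2: at line 2 remove [dbbq,nwnz,alfmp] add [yvnq] -> 7 lines: tpeo hku cgbei yvnq hytp iaalf vzca
Hunk 3: at line 1 remove [cgbei,yvnq,hytp] add [gbg] -> 5 lines: tpeo hku gbg iaalf vzca
Hunk 4: at line 2 remove [gbg,iaalf] add [dfr,ecv] -> 5 lines: tpeo hku dfr ecv vzca
Hunk 5: at line 3 remove [ecv] add [zwj,txv,izshr] -> 7 lines: tpeo hku dfr zwj txv izshr vzca
Hunk 6: at line 2 remove [zwj] add [dfl,htjob,xqgr] -> 9 lines: tpeo hku dfr dfl htjob xqgr txv izshr vzca
Hunk 7: at line 1 remove [dfr,dfl,htjob] add [qclwc] -> 7 lines: tpeo hku qclwc xqgr txv izshr vzca

Answer: tpeo
hku
qclwc
xqgr
txv
izshr
vzca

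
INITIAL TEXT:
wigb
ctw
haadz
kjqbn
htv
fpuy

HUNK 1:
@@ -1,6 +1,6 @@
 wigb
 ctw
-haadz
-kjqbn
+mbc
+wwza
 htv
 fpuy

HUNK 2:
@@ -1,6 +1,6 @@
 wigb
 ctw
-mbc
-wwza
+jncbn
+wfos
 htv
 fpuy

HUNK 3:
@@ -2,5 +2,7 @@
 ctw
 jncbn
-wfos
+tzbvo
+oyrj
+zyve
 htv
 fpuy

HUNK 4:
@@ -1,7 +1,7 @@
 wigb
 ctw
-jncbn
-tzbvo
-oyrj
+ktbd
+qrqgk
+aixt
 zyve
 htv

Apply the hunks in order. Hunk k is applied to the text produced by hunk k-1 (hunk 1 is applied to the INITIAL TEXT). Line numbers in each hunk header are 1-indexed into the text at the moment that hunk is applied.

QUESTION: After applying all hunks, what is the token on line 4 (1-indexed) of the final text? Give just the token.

Answer: qrqgk

Derivation:
Hunk 1: at line 1 remove [haadz,kjqbn] add [mbc,wwza] -> 6 lines: wigb ctw mbc wwza htv fpuy
Hunk 2: at line 1 remove [mbc,wwza] add [jncbn,wfos] -> 6 lines: wigb ctw jncbn wfos htv fpuy
Hunk 3: at line 2 remove [wfos] add [tzbvo,oyrj,zyve] -> 8 lines: wigb ctw jncbn tzbvo oyrj zyve htv fpuy
Hunk 4: at line 1 remove [jncbn,tzbvo,oyrj] add [ktbd,qrqgk,aixt] -> 8 lines: wigb ctw ktbd qrqgk aixt zyve htv fpuy
Final line 4: qrqgk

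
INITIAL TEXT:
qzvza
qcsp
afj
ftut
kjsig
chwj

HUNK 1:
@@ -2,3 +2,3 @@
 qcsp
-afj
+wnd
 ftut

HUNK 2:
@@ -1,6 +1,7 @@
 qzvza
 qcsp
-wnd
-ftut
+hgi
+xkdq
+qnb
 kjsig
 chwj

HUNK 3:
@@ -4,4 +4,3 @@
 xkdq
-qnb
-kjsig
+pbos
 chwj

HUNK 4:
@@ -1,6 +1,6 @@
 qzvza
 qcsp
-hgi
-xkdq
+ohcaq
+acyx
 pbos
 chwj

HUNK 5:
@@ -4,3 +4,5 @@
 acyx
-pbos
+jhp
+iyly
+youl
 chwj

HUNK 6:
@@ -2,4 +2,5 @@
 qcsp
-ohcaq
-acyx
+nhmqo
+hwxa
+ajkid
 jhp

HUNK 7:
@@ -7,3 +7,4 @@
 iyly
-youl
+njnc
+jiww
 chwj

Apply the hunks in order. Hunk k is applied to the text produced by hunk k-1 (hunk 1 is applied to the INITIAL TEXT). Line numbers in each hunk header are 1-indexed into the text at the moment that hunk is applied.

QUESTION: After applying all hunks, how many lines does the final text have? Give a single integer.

Answer: 10

Derivation:
Hunk 1: at line 2 remove [afj] add [wnd] -> 6 lines: qzvza qcsp wnd ftut kjsig chwj
Hunk 2: at line 1 remove [wnd,ftut] add [hgi,xkdq,qnb] -> 7 lines: qzvza qcsp hgi xkdq qnb kjsig chwj
Hunk 3: at line 4 remove [qnb,kjsig] add [pbos] -> 6 lines: qzvza qcsp hgi xkdq pbos chwj
Hunk 4: at line 1 remove [hgi,xkdq] add [ohcaq,acyx] -> 6 lines: qzvza qcsp ohcaq acyx pbos chwj
Hunk 5: at line 4 remove [pbos] add [jhp,iyly,youl] -> 8 lines: qzvza qcsp ohcaq acyx jhp iyly youl chwj
Hunk 6: at line 2 remove [ohcaq,acyx] add [nhmqo,hwxa,ajkid] -> 9 lines: qzvza qcsp nhmqo hwxa ajkid jhp iyly youl chwj
Hunk 7: at line 7 remove [youl] add [njnc,jiww] -> 10 lines: qzvza qcsp nhmqo hwxa ajkid jhp iyly njnc jiww chwj
Final line count: 10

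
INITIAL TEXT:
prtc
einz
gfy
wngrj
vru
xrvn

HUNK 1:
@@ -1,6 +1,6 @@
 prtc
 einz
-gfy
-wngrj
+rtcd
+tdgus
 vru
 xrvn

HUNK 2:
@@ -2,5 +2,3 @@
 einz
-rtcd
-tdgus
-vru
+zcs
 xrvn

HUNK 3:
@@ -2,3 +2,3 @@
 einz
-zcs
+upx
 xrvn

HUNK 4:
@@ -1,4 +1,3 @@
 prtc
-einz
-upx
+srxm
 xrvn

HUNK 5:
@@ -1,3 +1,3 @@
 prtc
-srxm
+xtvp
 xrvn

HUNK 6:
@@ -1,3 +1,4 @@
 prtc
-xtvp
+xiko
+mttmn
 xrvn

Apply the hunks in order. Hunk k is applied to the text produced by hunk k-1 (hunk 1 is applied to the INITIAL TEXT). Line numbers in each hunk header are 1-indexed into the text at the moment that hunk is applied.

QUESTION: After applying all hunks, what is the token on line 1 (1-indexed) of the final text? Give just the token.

Answer: prtc

Derivation:
Hunk 1: at line 1 remove [gfy,wngrj] add [rtcd,tdgus] -> 6 lines: prtc einz rtcd tdgus vru xrvn
Hunk 2: at line 2 remove [rtcd,tdgus,vru] add [zcs] -> 4 lines: prtc einz zcs xrvn
Hunk 3: at line 2 remove [zcs] add [upx] -> 4 lines: prtc einz upx xrvn
Hunk 4: at line 1 remove [einz,upx] add [srxm] -> 3 lines: prtc srxm xrvn
Hunk 5: at line 1 remove [srxm] add [xtvp] -> 3 lines: prtc xtvp xrvn
Hunk 6: at line 1 remove [xtvp] add [xiko,mttmn] -> 4 lines: prtc xiko mttmn xrvn
Final line 1: prtc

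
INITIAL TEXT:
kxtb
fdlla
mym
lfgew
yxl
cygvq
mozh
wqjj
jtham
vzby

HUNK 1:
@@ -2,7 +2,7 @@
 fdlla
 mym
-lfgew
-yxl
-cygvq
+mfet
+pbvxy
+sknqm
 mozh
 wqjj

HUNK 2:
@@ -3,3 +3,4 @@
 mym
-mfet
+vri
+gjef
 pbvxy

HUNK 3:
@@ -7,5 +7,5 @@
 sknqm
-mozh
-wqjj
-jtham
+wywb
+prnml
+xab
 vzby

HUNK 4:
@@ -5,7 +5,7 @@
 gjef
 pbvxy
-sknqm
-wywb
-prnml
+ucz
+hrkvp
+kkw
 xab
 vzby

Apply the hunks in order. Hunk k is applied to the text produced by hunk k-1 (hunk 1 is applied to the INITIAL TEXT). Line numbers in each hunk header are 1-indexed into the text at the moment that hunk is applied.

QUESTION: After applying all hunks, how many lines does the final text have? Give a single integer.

Answer: 11

Derivation:
Hunk 1: at line 2 remove [lfgew,yxl,cygvq] add [mfet,pbvxy,sknqm] -> 10 lines: kxtb fdlla mym mfet pbvxy sknqm mozh wqjj jtham vzby
Hunk 2: at line 3 remove [mfet] add [vri,gjef] -> 11 lines: kxtb fdlla mym vri gjef pbvxy sknqm mozh wqjj jtham vzby
Hunk 3: at line 7 remove [mozh,wqjj,jtham] add [wywb,prnml,xab] -> 11 lines: kxtb fdlla mym vri gjef pbvxy sknqm wywb prnml xab vzby
Hunk 4: at line 5 remove [sknqm,wywb,prnml] add [ucz,hrkvp,kkw] -> 11 lines: kxtb fdlla mym vri gjef pbvxy ucz hrkvp kkw xab vzby
Final line count: 11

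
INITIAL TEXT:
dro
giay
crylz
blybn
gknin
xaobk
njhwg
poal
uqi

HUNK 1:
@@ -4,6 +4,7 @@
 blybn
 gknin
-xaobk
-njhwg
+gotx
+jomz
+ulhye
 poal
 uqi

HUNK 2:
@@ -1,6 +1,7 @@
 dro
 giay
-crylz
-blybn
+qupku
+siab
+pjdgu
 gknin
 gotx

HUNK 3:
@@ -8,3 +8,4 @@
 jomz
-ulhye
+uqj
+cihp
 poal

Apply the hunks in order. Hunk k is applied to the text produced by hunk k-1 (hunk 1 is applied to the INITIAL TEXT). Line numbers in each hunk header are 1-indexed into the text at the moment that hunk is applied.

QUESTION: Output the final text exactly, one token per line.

Answer: dro
giay
qupku
siab
pjdgu
gknin
gotx
jomz
uqj
cihp
poal
uqi

Derivation:
Hunk 1: at line 4 remove [xaobk,njhwg] add [gotx,jomz,ulhye] -> 10 lines: dro giay crylz blybn gknin gotx jomz ulhye poal uqi
Hunk 2: at line 1 remove [crylz,blybn] add [qupku,siab,pjdgu] -> 11 lines: dro giay qupku siab pjdgu gknin gotx jomz ulhye poal uqi
Hunk 3: at line 8 remove [ulhye] add [uqj,cihp] -> 12 lines: dro giay qupku siab pjdgu gknin gotx jomz uqj cihp poal uqi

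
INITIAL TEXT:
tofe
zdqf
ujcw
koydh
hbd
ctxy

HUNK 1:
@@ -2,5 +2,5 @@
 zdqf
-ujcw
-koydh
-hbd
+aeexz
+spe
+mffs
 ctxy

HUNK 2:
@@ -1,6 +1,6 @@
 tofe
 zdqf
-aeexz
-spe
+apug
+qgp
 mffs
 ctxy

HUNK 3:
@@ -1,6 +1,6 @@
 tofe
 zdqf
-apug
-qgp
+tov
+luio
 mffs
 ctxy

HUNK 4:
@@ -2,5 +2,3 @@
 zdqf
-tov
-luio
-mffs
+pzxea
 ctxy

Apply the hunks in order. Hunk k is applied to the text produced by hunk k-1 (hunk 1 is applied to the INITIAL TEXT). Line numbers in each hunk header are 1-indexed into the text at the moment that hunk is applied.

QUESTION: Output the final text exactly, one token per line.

Answer: tofe
zdqf
pzxea
ctxy

Derivation:
Hunk 1: at line 2 remove [ujcw,koydh,hbd] add [aeexz,spe,mffs] -> 6 lines: tofe zdqf aeexz spe mffs ctxy
Hunk 2: at line 1 remove [aeexz,spe] add [apug,qgp] -> 6 lines: tofe zdqf apug qgp mffs ctxy
Hunk 3: at line 1 remove [apug,qgp] add [tov,luio] -> 6 lines: tofe zdqf tov luio mffs ctxy
Hunk 4: at line 2 remove [tov,luio,mffs] add [pzxea] -> 4 lines: tofe zdqf pzxea ctxy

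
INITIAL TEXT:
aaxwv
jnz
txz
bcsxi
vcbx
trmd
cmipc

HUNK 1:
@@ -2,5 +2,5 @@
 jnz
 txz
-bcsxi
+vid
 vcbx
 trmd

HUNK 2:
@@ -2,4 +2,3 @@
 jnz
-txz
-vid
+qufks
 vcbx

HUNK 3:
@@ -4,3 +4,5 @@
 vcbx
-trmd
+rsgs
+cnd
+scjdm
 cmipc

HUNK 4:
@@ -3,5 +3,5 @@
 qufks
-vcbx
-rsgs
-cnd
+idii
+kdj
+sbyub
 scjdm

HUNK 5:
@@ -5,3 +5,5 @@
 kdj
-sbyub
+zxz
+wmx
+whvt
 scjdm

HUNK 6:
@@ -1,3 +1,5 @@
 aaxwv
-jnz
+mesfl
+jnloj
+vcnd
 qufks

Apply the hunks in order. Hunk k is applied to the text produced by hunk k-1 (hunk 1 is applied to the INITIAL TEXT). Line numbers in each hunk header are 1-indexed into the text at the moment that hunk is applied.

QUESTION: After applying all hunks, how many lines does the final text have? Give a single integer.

Answer: 12

Derivation:
Hunk 1: at line 2 remove [bcsxi] add [vid] -> 7 lines: aaxwv jnz txz vid vcbx trmd cmipc
Hunk 2: at line 2 remove [txz,vid] add [qufks] -> 6 lines: aaxwv jnz qufks vcbx trmd cmipc
Hunk 3: at line 4 remove [trmd] add [rsgs,cnd,scjdm] -> 8 lines: aaxwv jnz qufks vcbx rsgs cnd scjdm cmipc
Hunk 4: at line 3 remove [vcbx,rsgs,cnd] add [idii,kdj,sbyub] -> 8 lines: aaxwv jnz qufks idii kdj sbyub scjdm cmipc
Hunk 5: at line 5 remove [sbyub] add [zxz,wmx,whvt] -> 10 lines: aaxwv jnz qufks idii kdj zxz wmx whvt scjdm cmipc
Hunk 6: at line 1 remove [jnz] add [mesfl,jnloj,vcnd] -> 12 lines: aaxwv mesfl jnloj vcnd qufks idii kdj zxz wmx whvt scjdm cmipc
Final line count: 12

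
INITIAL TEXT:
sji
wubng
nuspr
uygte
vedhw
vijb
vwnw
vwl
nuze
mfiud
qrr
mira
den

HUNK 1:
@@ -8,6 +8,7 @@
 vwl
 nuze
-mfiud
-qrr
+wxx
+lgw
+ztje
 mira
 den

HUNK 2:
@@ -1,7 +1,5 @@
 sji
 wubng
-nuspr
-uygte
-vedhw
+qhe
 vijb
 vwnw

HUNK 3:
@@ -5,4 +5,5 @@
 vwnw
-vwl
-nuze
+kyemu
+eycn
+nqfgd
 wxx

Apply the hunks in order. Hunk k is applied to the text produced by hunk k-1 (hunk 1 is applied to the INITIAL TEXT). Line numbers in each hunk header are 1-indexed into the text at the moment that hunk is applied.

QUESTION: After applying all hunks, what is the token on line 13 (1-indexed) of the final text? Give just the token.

Hunk 1: at line 8 remove [mfiud,qrr] add [wxx,lgw,ztje] -> 14 lines: sji wubng nuspr uygte vedhw vijb vwnw vwl nuze wxx lgw ztje mira den
Hunk 2: at line 1 remove [nuspr,uygte,vedhw] add [qhe] -> 12 lines: sji wubng qhe vijb vwnw vwl nuze wxx lgw ztje mira den
Hunk 3: at line 5 remove [vwl,nuze] add [kyemu,eycn,nqfgd] -> 13 lines: sji wubng qhe vijb vwnw kyemu eycn nqfgd wxx lgw ztje mira den
Final line 13: den

Answer: den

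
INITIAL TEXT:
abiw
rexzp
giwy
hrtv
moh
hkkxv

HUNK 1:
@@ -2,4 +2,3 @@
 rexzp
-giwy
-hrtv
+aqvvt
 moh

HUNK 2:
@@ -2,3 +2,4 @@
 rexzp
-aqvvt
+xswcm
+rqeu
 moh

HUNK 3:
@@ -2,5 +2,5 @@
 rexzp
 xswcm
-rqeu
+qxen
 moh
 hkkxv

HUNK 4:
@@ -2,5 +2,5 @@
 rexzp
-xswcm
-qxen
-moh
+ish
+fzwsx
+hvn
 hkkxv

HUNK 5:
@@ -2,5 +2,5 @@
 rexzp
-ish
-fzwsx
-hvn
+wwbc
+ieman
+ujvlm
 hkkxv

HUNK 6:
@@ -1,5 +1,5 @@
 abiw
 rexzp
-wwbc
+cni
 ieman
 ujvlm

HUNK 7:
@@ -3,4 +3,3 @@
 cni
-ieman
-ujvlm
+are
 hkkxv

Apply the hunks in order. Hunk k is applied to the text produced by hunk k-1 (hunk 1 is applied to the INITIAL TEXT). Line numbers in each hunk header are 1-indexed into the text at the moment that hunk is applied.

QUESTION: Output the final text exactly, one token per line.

Hunk 1: at line 2 remove [giwy,hrtv] add [aqvvt] -> 5 lines: abiw rexzp aqvvt moh hkkxv
Hunk 2: at line 2 remove [aqvvt] add [xswcm,rqeu] -> 6 lines: abiw rexzp xswcm rqeu moh hkkxv
Hunk 3: at line 2 remove [rqeu] add [qxen] -> 6 lines: abiw rexzp xswcm qxen moh hkkxv
Hunk 4: at line 2 remove [xswcm,qxen,moh] add [ish,fzwsx,hvn] -> 6 lines: abiw rexzp ish fzwsx hvn hkkxv
Hunk 5: at line 2 remove [ish,fzwsx,hvn] add [wwbc,ieman,ujvlm] -> 6 lines: abiw rexzp wwbc ieman ujvlm hkkxv
Hunk 6: at line 1 remove [wwbc] add [cni] -> 6 lines: abiw rexzp cni ieman ujvlm hkkxv
Hunk 7: at line 3 remove [ieman,ujvlm] add [are] -> 5 lines: abiw rexzp cni are hkkxv

Answer: abiw
rexzp
cni
are
hkkxv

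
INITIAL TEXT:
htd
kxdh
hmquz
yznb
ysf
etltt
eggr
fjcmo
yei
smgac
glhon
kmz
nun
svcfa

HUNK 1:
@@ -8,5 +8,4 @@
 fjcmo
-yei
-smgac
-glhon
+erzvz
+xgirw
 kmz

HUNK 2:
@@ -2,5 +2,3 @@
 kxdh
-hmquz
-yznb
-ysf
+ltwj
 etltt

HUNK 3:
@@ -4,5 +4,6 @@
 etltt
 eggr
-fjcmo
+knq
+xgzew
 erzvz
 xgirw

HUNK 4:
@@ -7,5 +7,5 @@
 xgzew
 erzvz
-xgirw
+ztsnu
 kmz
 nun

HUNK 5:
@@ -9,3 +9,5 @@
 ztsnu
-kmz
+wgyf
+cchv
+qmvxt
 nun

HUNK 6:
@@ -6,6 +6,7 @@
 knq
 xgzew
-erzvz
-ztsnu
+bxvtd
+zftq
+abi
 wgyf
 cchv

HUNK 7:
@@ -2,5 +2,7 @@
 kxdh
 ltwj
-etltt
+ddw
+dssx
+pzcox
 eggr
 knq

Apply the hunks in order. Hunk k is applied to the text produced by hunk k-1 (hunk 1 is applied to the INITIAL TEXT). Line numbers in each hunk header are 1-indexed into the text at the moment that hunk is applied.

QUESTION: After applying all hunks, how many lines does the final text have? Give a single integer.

Hunk 1: at line 8 remove [yei,smgac,glhon] add [erzvz,xgirw] -> 13 lines: htd kxdh hmquz yznb ysf etltt eggr fjcmo erzvz xgirw kmz nun svcfa
Hunk 2: at line 2 remove [hmquz,yznb,ysf] add [ltwj] -> 11 lines: htd kxdh ltwj etltt eggr fjcmo erzvz xgirw kmz nun svcfa
Hunk 3: at line 4 remove [fjcmo] add [knq,xgzew] -> 12 lines: htd kxdh ltwj etltt eggr knq xgzew erzvz xgirw kmz nun svcfa
Hunk 4: at line 7 remove [xgirw] add [ztsnu] -> 12 lines: htd kxdh ltwj etltt eggr knq xgzew erzvz ztsnu kmz nun svcfa
Hunk 5: at line 9 remove [kmz] add [wgyf,cchv,qmvxt] -> 14 lines: htd kxdh ltwj etltt eggr knq xgzew erzvz ztsnu wgyf cchv qmvxt nun svcfa
Hunk 6: at line 6 remove [erzvz,ztsnu] add [bxvtd,zftq,abi] -> 15 lines: htd kxdh ltwj etltt eggr knq xgzew bxvtd zftq abi wgyf cchv qmvxt nun svcfa
Hunk 7: at line 2 remove [etltt] add [ddw,dssx,pzcox] -> 17 lines: htd kxdh ltwj ddw dssx pzcox eggr knq xgzew bxvtd zftq abi wgyf cchv qmvxt nun svcfa
Final line count: 17

Answer: 17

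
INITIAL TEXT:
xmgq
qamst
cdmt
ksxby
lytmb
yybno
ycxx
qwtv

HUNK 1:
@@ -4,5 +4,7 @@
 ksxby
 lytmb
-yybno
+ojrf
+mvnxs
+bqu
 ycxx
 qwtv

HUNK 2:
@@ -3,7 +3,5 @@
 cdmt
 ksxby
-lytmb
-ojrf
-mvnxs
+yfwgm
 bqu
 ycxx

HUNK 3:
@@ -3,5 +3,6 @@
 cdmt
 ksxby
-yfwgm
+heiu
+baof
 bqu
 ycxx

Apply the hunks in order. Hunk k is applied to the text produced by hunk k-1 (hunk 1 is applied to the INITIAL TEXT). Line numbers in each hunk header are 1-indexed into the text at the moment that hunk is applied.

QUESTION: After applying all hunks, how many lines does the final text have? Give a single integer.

Hunk 1: at line 4 remove [yybno] add [ojrf,mvnxs,bqu] -> 10 lines: xmgq qamst cdmt ksxby lytmb ojrf mvnxs bqu ycxx qwtv
Hunk 2: at line 3 remove [lytmb,ojrf,mvnxs] add [yfwgm] -> 8 lines: xmgq qamst cdmt ksxby yfwgm bqu ycxx qwtv
Hunk 3: at line 3 remove [yfwgm] add [heiu,baof] -> 9 lines: xmgq qamst cdmt ksxby heiu baof bqu ycxx qwtv
Final line count: 9

Answer: 9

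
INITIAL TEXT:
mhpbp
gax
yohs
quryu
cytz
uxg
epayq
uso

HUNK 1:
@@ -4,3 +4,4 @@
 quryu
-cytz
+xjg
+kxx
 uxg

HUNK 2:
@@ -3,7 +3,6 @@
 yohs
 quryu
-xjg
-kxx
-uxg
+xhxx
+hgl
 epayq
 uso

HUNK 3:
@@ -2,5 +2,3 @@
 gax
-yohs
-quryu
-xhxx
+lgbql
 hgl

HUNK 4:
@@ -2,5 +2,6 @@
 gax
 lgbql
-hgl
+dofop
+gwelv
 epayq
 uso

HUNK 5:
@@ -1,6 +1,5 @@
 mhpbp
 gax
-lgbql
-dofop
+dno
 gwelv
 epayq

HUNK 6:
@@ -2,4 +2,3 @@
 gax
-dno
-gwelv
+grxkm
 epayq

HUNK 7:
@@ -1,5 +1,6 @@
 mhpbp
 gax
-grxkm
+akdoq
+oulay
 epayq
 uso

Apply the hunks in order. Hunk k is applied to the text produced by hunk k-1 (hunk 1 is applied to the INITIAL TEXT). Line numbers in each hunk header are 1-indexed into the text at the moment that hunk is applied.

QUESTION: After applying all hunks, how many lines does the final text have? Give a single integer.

Answer: 6

Derivation:
Hunk 1: at line 4 remove [cytz] add [xjg,kxx] -> 9 lines: mhpbp gax yohs quryu xjg kxx uxg epayq uso
Hunk 2: at line 3 remove [xjg,kxx,uxg] add [xhxx,hgl] -> 8 lines: mhpbp gax yohs quryu xhxx hgl epayq uso
Hunk 3: at line 2 remove [yohs,quryu,xhxx] add [lgbql] -> 6 lines: mhpbp gax lgbql hgl epayq uso
Hunk 4: at line 2 remove [hgl] add [dofop,gwelv] -> 7 lines: mhpbp gax lgbql dofop gwelv epayq uso
Hunk 5: at line 1 remove [lgbql,dofop] add [dno] -> 6 lines: mhpbp gax dno gwelv epayq uso
Hunk 6: at line 2 remove [dno,gwelv] add [grxkm] -> 5 lines: mhpbp gax grxkm epayq uso
Hunk 7: at line 1 remove [grxkm] add [akdoq,oulay] -> 6 lines: mhpbp gax akdoq oulay epayq uso
Final line count: 6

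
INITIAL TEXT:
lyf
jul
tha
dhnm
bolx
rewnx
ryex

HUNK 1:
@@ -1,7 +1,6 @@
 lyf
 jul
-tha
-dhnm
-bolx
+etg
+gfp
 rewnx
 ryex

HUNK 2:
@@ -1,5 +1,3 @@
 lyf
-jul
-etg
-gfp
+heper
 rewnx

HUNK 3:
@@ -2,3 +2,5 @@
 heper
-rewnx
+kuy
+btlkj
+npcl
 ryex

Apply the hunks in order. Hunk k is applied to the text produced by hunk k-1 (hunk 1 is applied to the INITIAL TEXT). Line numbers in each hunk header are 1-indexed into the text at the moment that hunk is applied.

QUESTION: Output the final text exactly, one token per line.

Answer: lyf
heper
kuy
btlkj
npcl
ryex

Derivation:
Hunk 1: at line 1 remove [tha,dhnm,bolx] add [etg,gfp] -> 6 lines: lyf jul etg gfp rewnx ryex
Hunk 2: at line 1 remove [jul,etg,gfp] add [heper] -> 4 lines: lyf heper rewnx ryex
Hunk 3: at line 2 remove [rewnx] add [kuy,btlkj,npcl] -> 6 lines: lyf heper kuy btlkj npcl ryex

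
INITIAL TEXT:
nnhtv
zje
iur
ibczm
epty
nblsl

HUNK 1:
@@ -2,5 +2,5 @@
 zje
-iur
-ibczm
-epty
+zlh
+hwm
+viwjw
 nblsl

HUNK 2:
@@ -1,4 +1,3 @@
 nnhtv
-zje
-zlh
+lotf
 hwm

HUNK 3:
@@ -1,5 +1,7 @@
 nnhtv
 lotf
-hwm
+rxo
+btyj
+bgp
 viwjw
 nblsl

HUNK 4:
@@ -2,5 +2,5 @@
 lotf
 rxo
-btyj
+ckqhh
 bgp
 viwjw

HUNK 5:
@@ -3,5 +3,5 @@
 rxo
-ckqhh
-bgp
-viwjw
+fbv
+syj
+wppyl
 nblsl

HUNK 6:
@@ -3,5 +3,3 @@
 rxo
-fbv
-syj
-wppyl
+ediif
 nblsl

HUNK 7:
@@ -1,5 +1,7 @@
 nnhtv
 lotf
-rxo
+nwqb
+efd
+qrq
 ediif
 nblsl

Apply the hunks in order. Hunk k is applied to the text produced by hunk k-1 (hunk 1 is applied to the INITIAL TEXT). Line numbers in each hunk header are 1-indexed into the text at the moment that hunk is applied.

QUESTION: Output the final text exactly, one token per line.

Hunk 1: at line 2 remove [iur,ibczm,epty] add [zlh,hwm,viwjw] -> 6 lines: nnhtv zje zlh hwm viwjw nblsl
Hunk 2: at line 1 remove [zje,zlh] add [lotf] -> 5 lines: nnhtv lotf hwm viwjw nblsl
Hunk 3: at line 1 remove [hwm] add [rxo,btyj,bgp] -> 7 lines: nnhtv lotf rxo btyj bgp viwjw nblsl
Hunk 4: at line 2 remove [btyj] add [ckqhh] -> 7 lines: nnhtv lotf rxo ckqhh bgp viwjw nblsl
Hunk 5: at line 3 remove [ckqhh,bgp,viwjw] add [fbv,syj,wppyl] -> 7 lines: nnhtv lotf rxo fbv syj wppyl nblsl
Hunk 6: at line 3 remove [fbv,syj,wppyl] add [ediif] -> 5 lines: nnhtv lotf rxo ediif nblsl
Hunk 7: at line 1 remove [rxo] add [nwqb,efd,qrq] -> 7 lines: nnhtv lotf nwqb efd qrq ediif nblsl

Answer: nnhtv
lotf
nwqb
efd
qrq
ediif
nblsl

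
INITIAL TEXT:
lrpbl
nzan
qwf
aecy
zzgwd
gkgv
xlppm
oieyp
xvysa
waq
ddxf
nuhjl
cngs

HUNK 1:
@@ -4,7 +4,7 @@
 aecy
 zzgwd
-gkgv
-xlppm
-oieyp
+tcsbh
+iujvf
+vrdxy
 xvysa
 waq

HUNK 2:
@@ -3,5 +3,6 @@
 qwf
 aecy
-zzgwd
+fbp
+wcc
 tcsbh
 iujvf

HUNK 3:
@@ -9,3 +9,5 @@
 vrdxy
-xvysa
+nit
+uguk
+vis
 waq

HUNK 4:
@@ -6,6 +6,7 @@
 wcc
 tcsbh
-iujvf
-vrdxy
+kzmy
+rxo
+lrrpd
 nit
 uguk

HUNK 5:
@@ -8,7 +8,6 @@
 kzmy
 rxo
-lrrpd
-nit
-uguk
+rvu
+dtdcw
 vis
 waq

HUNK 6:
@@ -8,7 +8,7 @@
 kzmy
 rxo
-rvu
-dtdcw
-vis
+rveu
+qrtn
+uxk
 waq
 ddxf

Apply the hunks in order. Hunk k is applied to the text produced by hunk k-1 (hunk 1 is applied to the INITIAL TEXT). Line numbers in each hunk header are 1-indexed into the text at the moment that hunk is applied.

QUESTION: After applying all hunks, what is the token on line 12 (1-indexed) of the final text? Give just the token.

Answer: uxk

Derivation:
Hunk 1: at line 4 remove [gkgv,xlppm,oieyp] add [tcsbh,iujvf,vrdxy] -> 13 lines: lrpbl nzan qwf aecy zzgwd tcsbh iujvf vrdxy xvysa waq ddxf nuhjl cngs
Hunk 2: at line 3 remove [zzgwd] add [fbp,wcc] -> 14 lines: lrpbl nzan qwf aecy fbp wcc tcsbh iujvf vrdxy xvysa waq ddxf nuhjl cngs
Hunk 3: at line 9 remove [xvysa] add [nit,uguk,vis] -> 16 lines: lrpbl nzan qwf aecy fbp wcc tcsbh iujvf vrdxy nit uguk vis waq ddxf nuhjl cngs
Hunk 4: at line 6 remove [iujvf,vrdxy] add [kzmy,rxo,lrrpd] -> 17 lines: lrpbl nzan qwf aecy fbp wcc tcsbh kzmy rxo lrrpd nit uguk vis waq ddxf nuhjl cngs
Hunk 5: at line 8 remove [lrrpd,nit,uguk] add [rvu,dtdcw] -> 16 lines: lrpbl nzan qwf aecy fbp wcc tcsbh kzmy rxo rvu dtdcw vis waq ddxf nuhjl cngs
Hunk 6: at line 8 remove [rvu,dtdcw,vis] add [rveu,qrtn,uxk] -> 16 lines: lrpbl nzan qwf aecy fbp wcc tcsbh kzmy rxo rveu qrtn uxk waq ddxf nuhjl cngs
Final line 12: uxk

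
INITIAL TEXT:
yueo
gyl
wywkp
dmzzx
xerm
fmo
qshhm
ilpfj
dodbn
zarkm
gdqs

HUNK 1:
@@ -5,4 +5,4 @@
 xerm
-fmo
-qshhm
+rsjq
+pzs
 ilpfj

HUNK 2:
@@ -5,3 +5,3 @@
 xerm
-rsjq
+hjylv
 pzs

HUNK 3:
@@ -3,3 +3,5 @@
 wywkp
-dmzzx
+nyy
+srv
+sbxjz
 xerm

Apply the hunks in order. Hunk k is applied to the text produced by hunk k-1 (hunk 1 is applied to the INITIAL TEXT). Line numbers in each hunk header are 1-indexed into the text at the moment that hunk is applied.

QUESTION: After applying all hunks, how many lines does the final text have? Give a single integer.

Answer: 13

Derivation:
Hunk 1: at line 5 remove [fmo,qshhm] add [rsjq,pzs] -> 11 lines: yueo gyl wywkp dmzzx xerm rsjq pzs ilpfj dodbn zarkm gdqs
Hunk 2: at line 5 remove [rsjq] add [hjylv] -> 11 lines: yueo gyl wywkp dmzzx xerm hjylv pzs ilpfj dodbn zarkm gdqs
Hunk 3: at line 3 remove [dmzzx] add [nyy,srv,sbxjz] -> 13 lines: yueo gyl wywkp nyy srv sbxjz xerm hjylv pzs ilpfj dodbn zarkm gdqs
Final line count: 13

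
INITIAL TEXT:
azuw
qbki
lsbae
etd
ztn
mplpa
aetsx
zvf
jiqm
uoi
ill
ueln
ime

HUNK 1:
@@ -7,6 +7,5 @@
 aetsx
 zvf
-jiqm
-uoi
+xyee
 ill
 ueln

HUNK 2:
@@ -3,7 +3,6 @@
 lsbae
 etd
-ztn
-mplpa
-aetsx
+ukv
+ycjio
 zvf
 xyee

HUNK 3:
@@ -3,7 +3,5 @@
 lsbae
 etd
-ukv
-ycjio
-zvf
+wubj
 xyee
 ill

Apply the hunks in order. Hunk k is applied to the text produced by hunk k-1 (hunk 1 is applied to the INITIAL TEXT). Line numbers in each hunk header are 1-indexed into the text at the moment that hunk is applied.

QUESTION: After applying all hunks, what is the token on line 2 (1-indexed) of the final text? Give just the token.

Answer: qbki

Derivation:
Hunk 1: at line 7 remove [jiqm,uoi] add [xyee] -> 12 lines: azuw qbki lsbae etd ztn mplpa aetsx zvf xyee ill ueln ime
Hunk 2: at line 3 remove [ztn,mplpa,aetsx] add [ukv,ycjio] -> 11 lines: azuw qbki lsbae etd ukv ycjio zvf xyee ill ueln ime
Hunk 3: at line 3 remove [ukv,ycjio,zvf] add [wubj] -> 9 lines: azuw qbki lsbae etd wubj xyee ill ueln ime
Final line 2: qbki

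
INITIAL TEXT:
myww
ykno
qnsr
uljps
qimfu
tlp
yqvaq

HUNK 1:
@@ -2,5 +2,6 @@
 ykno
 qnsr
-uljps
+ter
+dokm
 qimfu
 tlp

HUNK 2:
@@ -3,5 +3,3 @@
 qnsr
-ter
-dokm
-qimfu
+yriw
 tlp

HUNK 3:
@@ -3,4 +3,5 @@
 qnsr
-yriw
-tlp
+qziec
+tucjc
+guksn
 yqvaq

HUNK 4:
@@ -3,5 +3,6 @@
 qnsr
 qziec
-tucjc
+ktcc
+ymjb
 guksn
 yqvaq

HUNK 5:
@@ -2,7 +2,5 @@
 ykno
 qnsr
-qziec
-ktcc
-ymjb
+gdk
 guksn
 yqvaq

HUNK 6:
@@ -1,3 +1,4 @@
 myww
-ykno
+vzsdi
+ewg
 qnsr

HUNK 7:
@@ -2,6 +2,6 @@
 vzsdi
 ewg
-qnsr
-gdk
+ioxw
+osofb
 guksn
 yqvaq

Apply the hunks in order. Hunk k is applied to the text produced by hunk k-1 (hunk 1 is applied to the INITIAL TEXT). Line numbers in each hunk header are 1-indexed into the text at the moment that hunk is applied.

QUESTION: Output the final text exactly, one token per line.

Answer: myww
vzsdi
ewg
ioxw
osofb
guksn
yqvaq

Derivation:
Hunk 1: at line 2 remove [uljps] add [ter,dokm] -> 8 lines: myww ykno qnsr ter dokm qimfu tlp yqvaq
Hunk 2: at line 3 remove [ter,dokm,qimfu] add [yriw] -> 6 lines: myww ykno qnsr yriw tlp yqvaq
Hunk 3: at line 3 remove [yriw,tlp] add [qziec,tucjc,guksn] -> 7 lines: myww ykno qnsr qziec tucjc guksn yqvaq
Hunk 4: at line 3 remove [tucjc] add [ktcc,ymjb] -> 8 lines: myww ykno qnsr qziec ktcc ymjb guksn yqvaq
Hunk 5: at line 2 remove [qziec,ktcc,ymjb] add [gdk] -> 6 lines: myww ykno qnsr gdk guksn yqvaq
Hunk 6: at line 1 remove [ykno] add [vzsdi,ewg] -> 7 lines: myww vzsdi ewg qnsr gdk guksn yqvaq
Hunk 7: at line 2 remove [qnsr,gdk] add [ioxw,osofb] -> 7 lines: myww vzsdi ewg ioxw osofb guksn yqvaq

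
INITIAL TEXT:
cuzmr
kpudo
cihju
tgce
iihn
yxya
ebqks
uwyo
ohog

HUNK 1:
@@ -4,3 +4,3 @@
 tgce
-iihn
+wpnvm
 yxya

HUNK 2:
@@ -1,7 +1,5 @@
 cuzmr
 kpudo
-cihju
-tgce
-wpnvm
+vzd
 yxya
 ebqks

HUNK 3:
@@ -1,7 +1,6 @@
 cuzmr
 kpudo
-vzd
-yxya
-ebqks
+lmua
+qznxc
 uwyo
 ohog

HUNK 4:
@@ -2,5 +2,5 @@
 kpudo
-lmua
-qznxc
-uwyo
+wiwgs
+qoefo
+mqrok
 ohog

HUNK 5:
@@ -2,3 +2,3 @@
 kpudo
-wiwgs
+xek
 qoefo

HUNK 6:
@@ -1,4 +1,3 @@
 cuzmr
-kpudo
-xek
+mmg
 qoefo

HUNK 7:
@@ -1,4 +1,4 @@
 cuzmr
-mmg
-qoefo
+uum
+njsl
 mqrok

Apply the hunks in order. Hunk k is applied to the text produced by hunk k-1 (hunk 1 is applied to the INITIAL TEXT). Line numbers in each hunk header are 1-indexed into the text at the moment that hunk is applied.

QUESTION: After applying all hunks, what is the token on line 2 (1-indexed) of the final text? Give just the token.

Hunk 1: at line 4 remove [iihn] add [wpnvm] -> 9 lines: cuzmr kpudo cihju tgce wpnvm yxya ebqks uwyo ohog
Hunk 2: at line 1 remove [cihju,tgce,wpnvm] add [vzd] -> 7 lines: cuzmr kpudo vzd yxya ebqks uwyo ohog
Hunk 3: at line 1 remove [vzd,yxya,ebqks] add [lmua,qznxc] -> 6 lines: cuzmr kpudo lmua qznxc uwyo ohog
Hunk 4: at line 2 remove [lmua,qznxc,uwyo] add [wiwgs,qoefo,mqrok] -> 6 lines: cuzmr kpudo wiwgs qoefo mqrok ohog
Hunk 5: at line 2 remove [wiwgs] add [xek] -> 6 lines: cuzmr kpudo xek qoefo mqrok ohog
Hunk 6: at line 1 remove [kpudo,xek] add [mmg] -> 5 lines: cuzmr mmg qoefo mqrok ohog
Hunk 7: at line 1 remove [mmg,qoefo] add [uum,njsl] -> 5 lines: cuzmr uum njsl mqrok ohog
Final line 2: uum

Answer: uum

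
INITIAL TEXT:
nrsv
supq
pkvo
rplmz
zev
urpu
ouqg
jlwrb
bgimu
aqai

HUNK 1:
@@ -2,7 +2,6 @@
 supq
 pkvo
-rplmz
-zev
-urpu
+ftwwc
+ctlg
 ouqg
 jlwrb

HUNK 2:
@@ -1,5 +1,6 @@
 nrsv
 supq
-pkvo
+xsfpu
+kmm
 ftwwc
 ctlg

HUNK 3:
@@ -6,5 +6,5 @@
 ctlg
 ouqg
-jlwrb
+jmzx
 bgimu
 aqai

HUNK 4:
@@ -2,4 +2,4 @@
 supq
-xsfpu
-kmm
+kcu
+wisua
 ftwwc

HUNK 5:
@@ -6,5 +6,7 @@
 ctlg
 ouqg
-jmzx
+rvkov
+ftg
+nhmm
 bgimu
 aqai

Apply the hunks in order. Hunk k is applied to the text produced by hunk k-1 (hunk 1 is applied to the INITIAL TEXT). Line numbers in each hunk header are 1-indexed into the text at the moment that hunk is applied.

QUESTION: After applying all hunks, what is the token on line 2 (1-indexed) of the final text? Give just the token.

Hunk 1: at line 2 remove [rplmz,zev,urpu] add [ftwwc,ctlg] -> 9 lines: nrsv supq pkvo ftwwc ctlg ouqg jlwrb bgimu aqai
Hunk 2: at line 1 remove [pkvo] add [xsfpu,kmm] -> 10 lines: nrsv supq xsfpu kmm ftwwc ctlg ouqg jlwrb bgimu aqai
Hunk 3: at line 6 remove [jlwrb] add [jmzx] -> 10 lines: nrsv supq xsfpu kmm ftwwc ctlg ouqg jmzx bgimu aqai
Hunk 4: at line 2 remove [xsfpu,kmm] add [kcu,wisua] -> 10 lines: nrsv supq kcu wisua ftwwc ctlg ouqg jmzx bgimu aqai
Hunk 5: at line 6 remove [jmzx] add [rvkov,ftg,nhmm] -> 12 lines: nrsv supq kcu wisua ftwwc ctlg ouqg rvkov ftg nhmm bgimu aqai
Final line 2: supq

Answer: supq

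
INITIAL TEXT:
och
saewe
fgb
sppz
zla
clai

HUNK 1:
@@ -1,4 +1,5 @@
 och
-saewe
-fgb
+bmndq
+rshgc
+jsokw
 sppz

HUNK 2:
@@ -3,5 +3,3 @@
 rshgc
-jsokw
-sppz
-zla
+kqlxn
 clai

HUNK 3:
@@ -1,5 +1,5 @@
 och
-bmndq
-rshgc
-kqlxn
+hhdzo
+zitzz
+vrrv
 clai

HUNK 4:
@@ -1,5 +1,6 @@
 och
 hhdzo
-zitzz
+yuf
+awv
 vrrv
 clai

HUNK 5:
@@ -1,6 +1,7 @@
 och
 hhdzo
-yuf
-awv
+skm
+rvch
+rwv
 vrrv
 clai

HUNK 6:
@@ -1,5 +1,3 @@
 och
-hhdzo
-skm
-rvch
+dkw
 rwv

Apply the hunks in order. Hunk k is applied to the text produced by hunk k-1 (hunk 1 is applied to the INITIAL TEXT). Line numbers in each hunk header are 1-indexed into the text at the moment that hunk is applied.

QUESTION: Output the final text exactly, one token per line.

Answer: och
dkw
rwv
vrrv
clai

Derivation:
Hunk 1: at line 1 remove [saewe,fgb] add [bmndq,rshgc,jsokw] -> 7 lines: och bmndq rshgc jsokw sppz zla clai
Hunk 2: at line 3 remove [jsokw,sppz,zla] add [kqlxn] -> 5 lines: och bmndq rshgc kqlxn clai
Hunk 3: at line 1 remove [bmndq,rshgc,kqlxn] add [hhdzo,zitzz,vrrv] -> 5 lines: och hhdzo zitzz vrrv clai
Hunk 4: at line 1 remove [zitzz] add [yuf,awv] -> 6 lines: och hhdzo yuf awv vrrv clai
Hunk 5: at line 1 remove [yuf,awv] add [skm,rvch,rwv] -> 7 lines: och hhdzo skm rvch rwv vrrv clai
Hunk 6: at line 1 remove [hhdzo,skm,rvch] add [dkw] -> 5 lines: och dkw rwv vrrv clai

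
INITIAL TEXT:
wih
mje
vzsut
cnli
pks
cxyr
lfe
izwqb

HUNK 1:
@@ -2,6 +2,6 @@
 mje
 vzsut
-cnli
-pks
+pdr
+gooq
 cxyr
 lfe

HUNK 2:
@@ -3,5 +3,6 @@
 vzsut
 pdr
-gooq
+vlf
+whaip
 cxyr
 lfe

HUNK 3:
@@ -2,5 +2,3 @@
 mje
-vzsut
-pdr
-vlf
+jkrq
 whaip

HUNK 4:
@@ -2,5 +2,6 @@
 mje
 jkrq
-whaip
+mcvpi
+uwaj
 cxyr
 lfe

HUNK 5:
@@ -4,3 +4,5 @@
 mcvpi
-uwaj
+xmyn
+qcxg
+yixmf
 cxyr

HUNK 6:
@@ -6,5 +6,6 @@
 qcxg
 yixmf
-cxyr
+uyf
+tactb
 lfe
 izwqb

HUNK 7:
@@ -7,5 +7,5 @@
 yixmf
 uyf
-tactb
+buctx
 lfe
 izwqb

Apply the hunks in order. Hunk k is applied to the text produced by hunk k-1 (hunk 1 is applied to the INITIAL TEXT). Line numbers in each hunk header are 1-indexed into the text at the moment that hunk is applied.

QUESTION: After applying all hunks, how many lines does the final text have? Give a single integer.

Answer: 11

Derivation:
Hunk 1: at line 2 remove [cnli,pks] add [pdr,gooq] -> 8 lines: wih mje vzsut pdr gooq cxyr lfe izwqb
Hunk 2: at line 3 remove [gooq] add [vlf,whaip] -> 9 lines: wih mje vzsut pdr vlf whaip cxyr lfe izwqb
Hunk 3: at line 2 remove [vzsut,pdr,vlf] add [jkrq] -> 7 lines: wih mje jkrq whaip cxyr lfe izwqb
Hunk 4: at line 2 remove [whaip] add [mcvpi,uwaj] -> 8 lines: wih mje jkrq mcvpi uwaj cxyr lfe izwqb
Hunk 5: at line 4 remove [uwaj] add [xmyn,qcxg,yixmf] -> 10 lines: wih mje jkrq mcvpi xmyn qcxg yixmf cxyr lfe izwqb
Hunk 6: at line 6 remove [cxyr] add [uyf,tactb] -> 11 lines: wih mje jkrq mcvpi xmyn qcxg yixmf uyf tactb lfe izwqb
Hunk 7: at line 7 remove [tactb] add [buctx] -> 11 lines: wih mje jkrq mcvpi xmyn qcxg yixmf uyf buctx lfe izwqb
Final line count: 11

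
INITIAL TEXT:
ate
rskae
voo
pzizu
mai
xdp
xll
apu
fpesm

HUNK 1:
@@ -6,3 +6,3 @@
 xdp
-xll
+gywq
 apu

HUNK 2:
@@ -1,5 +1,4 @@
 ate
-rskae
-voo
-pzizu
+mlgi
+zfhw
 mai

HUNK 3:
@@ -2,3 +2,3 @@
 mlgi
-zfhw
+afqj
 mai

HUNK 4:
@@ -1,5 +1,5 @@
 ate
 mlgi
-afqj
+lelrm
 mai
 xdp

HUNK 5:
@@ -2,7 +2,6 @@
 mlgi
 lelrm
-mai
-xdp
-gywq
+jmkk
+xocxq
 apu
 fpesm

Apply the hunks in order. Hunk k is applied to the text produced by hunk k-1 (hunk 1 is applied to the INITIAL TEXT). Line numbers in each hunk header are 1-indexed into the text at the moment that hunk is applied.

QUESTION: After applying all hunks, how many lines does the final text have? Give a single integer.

Answer: 7

Derivation:
Hunk 1: at line 6 remove [xll] add [gywq] -> 9 lines: ate rskae voo pzizu mai xdp gywq apu fpesm
Hunk 2: at line 1 remove [rskae,voo,pzizu] add [mlgi,zfhw] -> 8 lines: ate mlgi zfhw mai xdp gywq apu fpesm
Hunk 3: at line 2 remove [zfhw] add [afqj] -> 8 lines: ate mlgi afqj mai xdp gywq apu fpesm
Hunk 4: at line 1 remove [afqj] add [lelrm] -> 8 lines: ate mlgi lelrm mai xdp gywq apu fpesm
Hunk 5: at line 2 remove [mai,xdp,gywq] add [jmkk,xocxq] -> 7 lines: ate mlgi lelrm jmkk xocxq apu fpesm
Final line count: 7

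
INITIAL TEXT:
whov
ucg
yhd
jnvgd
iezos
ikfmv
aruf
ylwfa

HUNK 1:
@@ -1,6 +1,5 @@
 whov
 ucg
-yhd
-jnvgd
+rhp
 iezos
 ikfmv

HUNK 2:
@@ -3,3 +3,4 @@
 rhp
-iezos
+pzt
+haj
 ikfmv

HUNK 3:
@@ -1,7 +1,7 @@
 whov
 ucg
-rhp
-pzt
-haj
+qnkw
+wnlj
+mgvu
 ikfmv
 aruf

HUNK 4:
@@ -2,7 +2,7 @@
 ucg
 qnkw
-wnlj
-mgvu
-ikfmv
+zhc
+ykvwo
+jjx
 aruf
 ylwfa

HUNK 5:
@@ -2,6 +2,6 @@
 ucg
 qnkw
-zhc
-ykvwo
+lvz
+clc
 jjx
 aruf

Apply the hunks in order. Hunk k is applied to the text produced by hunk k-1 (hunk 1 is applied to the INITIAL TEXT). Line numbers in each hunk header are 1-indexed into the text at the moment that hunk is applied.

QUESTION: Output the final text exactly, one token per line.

Hunk 1: at line 1 remove [yhd,jnvgd] add [rhp] -> 7 lines: whov ucg rhp iezos ikfmv aruf ylwfa
Hunk 2: at line 3 remove [iezos] add [pzt,haj] -> 8 lines: whov ucg rhp pzt haj ikfmv aruf ylwfa
Hunk 3: at line 1 remove [rhp,pzt,haj] add [qnkw,wnlj,mgvu] -> 8 lines: whov ucg qnkw wnlj mgvu ikfmv aruf ylwfa
Hunk 4: at line 2 remove [wnlj,mgvu,ikfmv] add [zhc,ykvwo,jjx] -> 8 lines: whov ucg qnkw zhc ykvwo jjx aruf ylwfa
Hunk 5: at line 2 remove [zhc,ykvwo] add [lvz,clc] -> 8 lines: whov ucg qnkw lvz clc jjx aruf ylwfa

Answer: whov
ucg
qnkw
lvz
clc
jjx
aruf
ylwfa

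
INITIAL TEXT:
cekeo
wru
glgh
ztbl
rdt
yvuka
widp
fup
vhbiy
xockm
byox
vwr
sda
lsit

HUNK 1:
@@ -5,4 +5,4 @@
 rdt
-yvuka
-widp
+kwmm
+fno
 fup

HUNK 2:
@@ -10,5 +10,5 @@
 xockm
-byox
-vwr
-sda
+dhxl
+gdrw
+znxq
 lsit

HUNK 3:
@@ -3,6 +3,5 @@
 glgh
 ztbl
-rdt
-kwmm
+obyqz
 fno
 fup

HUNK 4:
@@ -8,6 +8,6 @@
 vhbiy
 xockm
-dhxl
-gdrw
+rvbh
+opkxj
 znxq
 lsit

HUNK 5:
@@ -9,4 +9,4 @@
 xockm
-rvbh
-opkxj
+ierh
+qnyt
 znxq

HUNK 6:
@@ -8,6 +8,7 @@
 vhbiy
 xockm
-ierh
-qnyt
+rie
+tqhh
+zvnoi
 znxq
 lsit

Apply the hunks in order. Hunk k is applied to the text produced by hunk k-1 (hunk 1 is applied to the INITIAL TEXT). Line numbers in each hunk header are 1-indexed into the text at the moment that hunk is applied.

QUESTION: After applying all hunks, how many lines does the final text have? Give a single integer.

Hunk 1: at line 5 remove [yvuka,widp] add [kwmm,fno] -> 14 lines: cekeo wru glgh ztbl rdt kwmm fno fup vhbiy xockm byox vwr sda lsit
Hunk 2: at line 10 remove [byox,vwr,sda] add [dhxl,gdrw,znxq] -> 14 lines: cekeo wru glgh ztbl rdt kwmm fno fup vhbiy xockm dhxl gdrw znxq lsit
Hunk 3: at line 3 remove [rdt,kwmm] add [obyqz] -> 13 lines: cekeo wru glgh ztbl obyqz fno fup vhbiy xockm dhxl gdrw znxq lsit
Hunk 4: at line 8 remove [dhxl,gdrw] add [rvbh,opkxj] -> 13 lines: cekeo wru glgh ztbl obyqz fno fup vhbiy xockm rvbh opkxj znxq lsit
Hunk 5: at line 9 remove [rvbh,opkxj] add [ierh,qnyt] -> 13 lines: cekeo wru glgh ztbl obyqz fno fup vhbiy xockm ierh qnyt znxq lsit
Hunk 6: at line 8 remove [ierh,qnyt] add [rie,tqhh,zvnoi] -> 14 lines: cekeo wru glgh ztbl obyqz fno fup vhbiy xockm rie tqhh zvnoi znxq lsit
Final line count: 14

Answer: 14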